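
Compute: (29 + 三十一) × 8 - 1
Convert 三十一 (Chinese numeral) → 3×10 + 1 = 31 (decimal)
Expression in decimal: (29 + 31) × 8 - 1
Parentheses first: 29 + 31 = 60
Multiply: 60 × 8 = 480
Subtract: 480 - 1 = 479
479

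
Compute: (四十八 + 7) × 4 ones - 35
Convert 四十八 (Chinese numeral) → 4×10 + 8 = 48 (decimal)
Convert 4 ones (place-value notation) → 4 (decimal)
Expression in decimal: (48 + 7) × 4 - 35
Parentheses first: 48 + 7 = 55
Multiply: 55 × 4 = 220
Subtract: 220 - 35 = 185
185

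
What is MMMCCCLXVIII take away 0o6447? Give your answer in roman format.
Convert MMMCCCLXVIII (Roman numeral) → 1000 + 1000 + 1000 + 100 + 100 + 100 + 50 + 10 + 5 + 1 + 1 + 1 = 3368 (decimal)
Convert 0o6447 (octal) → 6×512 + 4×64 + 4×8 + 7 = 3367 (decimal)
Compute 3368 - 3367 = 1
Convert 1 (decimal) → I (Roman numeral)
I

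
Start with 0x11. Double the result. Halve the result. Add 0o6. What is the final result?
Convert 0x11 (hexadecimal) → 1×16 + 1 = 17 (decimal)
Start: 17
17 × 2 = 34
34 ÷ 2 = 17
Convert 0o6 (octal) → 6 (decimal)
17 + 6 = 23
23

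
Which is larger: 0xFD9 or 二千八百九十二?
Convert 0xFD9 (hexadecimal) → 15×256 + 13×16 + 9 = 4057 (decimal)
Convert 二千八百九十二 (Chinese numeral) → 2×1000 + 8×100 + 9×10 + 2 = 2892 (decimal)
Compare 4057 vs 2892: larger = 4057
4057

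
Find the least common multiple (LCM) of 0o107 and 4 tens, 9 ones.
Convert 0o107 (octal) → 1×64 + 7 = 71 (decimal)
Convert 4 tens, 9 ones (place-value notation) → 4×10 + 9 = 49 (decimal)
Compute lcm(71, 49) = 3479
3479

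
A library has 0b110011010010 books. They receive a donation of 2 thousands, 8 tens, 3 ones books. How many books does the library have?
Convert 0b110011010010 (binary) → 2048 + 1024 + 128 + 64 + 16 + 2 = 3282 (decimal)
Convert 2 thousands, 8 tens, 3 ones (place-value notation) → 2×1000 + 8×10 + 3 = 2083 (decimal)
Compute 3282 + 2083 = 5365
5365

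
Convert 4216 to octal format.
Convert 4216 (decimal) → 4216 = 1×4096 + 1×64 + 7×8 → 0o10170 (octal)
0o10170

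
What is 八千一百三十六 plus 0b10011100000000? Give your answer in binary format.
Convert 八千一百三十六 (Chinese numeral) → 8×1000 + 1×100 + 3×10 + 6 = 8136 (decimal)
Convert 0b10011100000000 (binary) → 8192 + 1024 + 512 + 256 = 9984 (decimal)
Compute 8136 + 9984 = 18120
Convert 18120 (decimal) → 18120 = 16384 + 1024 + 512 + 128 + 64 + 8 → 0b100011011001000 (binary)
0b100011011001000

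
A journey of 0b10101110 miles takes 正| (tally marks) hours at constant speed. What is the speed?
Convert 0b10101110 (binary) → 128 + 32 + 8 + 4 + 2 = 174 (decimal)
Convert 正| (tally marks) → 5 + 1 = 6 (decimal)
Compute 174 ÷ 6 = 29
29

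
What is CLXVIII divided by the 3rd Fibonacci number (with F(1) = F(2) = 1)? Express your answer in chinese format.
Convert CLXVIII (Roman numeral) → 100 + 50 + 10 + 5 + 1 + 1 + 1 = 168 (decimal)
Convert the 3rd Fibonacci number (with F(1) = F(2) = 1) (Fibonacci index) → 1, 1, 2 → 2 (decimal)
Compute 168 ÷ 2 = 84
Convert 84 (decimal) → 84 = 8×10 + 4 → 八十四 (Chinese numeral)
八十四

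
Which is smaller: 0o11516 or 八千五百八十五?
Convert 0o11516 (octal) → 1×4096 + 1×512 + 5×64 + 1×8 + 6 = 4942 (decimal)
Convert 八千五百八十五 (Chinese numeral) → 8×1000 + 5×100 + 8×10 + 5 = 8585 (decimal)
Compare 4942 vs 8585: smaller = 4942
4942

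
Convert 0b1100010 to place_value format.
Convert 0b1100010 (binary) → 64 + 32 + 2 = 98 (decimal)
Convert 98 (decimal) → 98 = 9×10 + 8 → 9 tens, 8 ones (place-value notation)
9 tens, 8 ones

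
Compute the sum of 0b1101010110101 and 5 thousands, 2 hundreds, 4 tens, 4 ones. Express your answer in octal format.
Convert 0b1101010110101 (binary) → 4096 + 2048 + 512 + 128 + 32 + 16 + 4 + 1 = 6837 (decimal)
Convert 5 thousands, 2 hundreds, 4 tens, 4 ones (place-value notation) → 5×1000 + 2×100 + 4×10 + 4 = 5244 (decimal)
Compute 6837 + 5244 = 12081
Convert 12081 (decimal) → 12081 = 2×4096 + 7×512 + 4×64 + 6×8 + 1 → 0o27461 (octal)
0o27461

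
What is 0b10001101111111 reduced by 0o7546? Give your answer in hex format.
Convert 0b10001101111111 (binary) → 8192 + 512 + 256 + 64 + 32 + 16 + 8 + 4 + 2 + 1 = 9087 (decimal)
Convert 0o7546 (octal) → 7×512 + 5×64 + 4×8 + 6 = 3942 (decimal)
Compute 9087 - 3942 = 5145
Convert 5145 (decimal) → 5145 = 1×4096 + 4×256 + 1×16 + 9 → 0x1419 (hexadecimal)
0x1419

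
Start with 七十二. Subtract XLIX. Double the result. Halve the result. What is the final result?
Convert 七十二 (Chinese numeral) → 7×10 + 2 = 72 (decimal)
Start: 72
Convert XLIX (Roman numeral) → 40 + 9 = 49 (decimal)
72 - 49 = 23
23 × 2 = 46
46 ÷ 2 = 23
23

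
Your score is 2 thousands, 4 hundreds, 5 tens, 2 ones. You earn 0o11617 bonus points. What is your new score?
Convert 2 thousands, 4 hundreds, 5 tens, 2 ones (place-value notation) → 2×1000 + 4×100 + 5×10 + 2 = 2452 (decimal)
Convert 0o11617 (octal) → 1×4096 + 1×512 + 6×64 + 1×8 + 7 = 5007 (decimal)
Compute 2452 + 5007 = 7459
7459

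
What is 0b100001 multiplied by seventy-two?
Convert 0b100001 (binary) → 32 + 1 = 33 (decimal)
Convert seventy-two (English words) → 72 (decimal)
Compute 33 × 72 = 2376
2376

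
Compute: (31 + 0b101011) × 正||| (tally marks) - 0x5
Convert 0b101011 (binary) → 32 + 8 + 2 + 1 = 43 (decimal)
Convert 正||| (tally marks) → 5 + 3 = 8 (decimal)
Convert 0x5 (hexadecimal) → 5 (decimal)
Expression in decimal: (31 + 43) × 8 - 5
Parentheses first: 31 + 43 = 74
Multiply: 74 × 8 = 592
Subtract: 592 - 5 = 587
587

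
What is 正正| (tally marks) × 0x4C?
Convert 正正| (tally marks) → 5 + 5 + 1 = 11 (decimal)
Convert 0x4C (hexadecimal) → 4×16 + 12 = 76 (decimal)
Compute 11 × 76 = 836
836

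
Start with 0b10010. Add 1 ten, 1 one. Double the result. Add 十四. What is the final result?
Convert 0b10010 (binary) → 16 + 2 = 18 (decimal)
Start: 18
Convert 1 ten, 1 one (place-value notation) → 1×10 + 1 = 11 (decimal)
18 + 11 = 29
29 × 2 = 58
Convert 十四 (Chinese numeral) → 1×10 + 4 = 14 (decimal)
58 + 14 = 72
72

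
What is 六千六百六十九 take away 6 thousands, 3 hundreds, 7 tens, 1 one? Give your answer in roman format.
Convert 六千六百六十九 (Chinese numeral) → 6×1000 + 6×100 + 6×10 + 9 = 6669 (decimal)
Convert 6 thousands, 3 hundreds, 7 tens, 1 one (place-value notation) → 6×1000 + 3×100 + 7×10 + 1 = 6371 (decimal)
Compute 6669 - 6371 = 298
Convert 298 (decimal) → 298 = 100 + 100 + 90 + 5 + 1 + 1 + 1 → CCXCVIII (Roman numeral)
CCXCVIII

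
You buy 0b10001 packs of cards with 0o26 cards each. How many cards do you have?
Convert 0o26 (octal) → 2×8 + 6 = 22 (decimal)
Convert 0b10001 (binary) → 16 + 1 = 17 (decimal)
Compute 22 × 17 = 374
374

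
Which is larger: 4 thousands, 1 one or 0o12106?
Convert 4 thousands, 1 one (place-value notation) → 4×1000 + 1 = 4001 (decimal)
Convert 0o12106 (octal) → 1×4096 + 2×512 + 1×64 + 6 = 5190 (decimal)
Compare 4001 vs 5190: larger = 5190
5190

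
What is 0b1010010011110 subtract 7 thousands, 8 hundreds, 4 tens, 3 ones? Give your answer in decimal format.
Convert 0b1010010011110 (binary) → 4096 + 1024 + 128 + 16 + 8 + 4 + 2 = 5278 (decimal)
Convert 7 thousands, 8 hundreds, 4 tens, 3 ones (place-value notation) → 7×1000 + 8×100 + 4×10 + 3 = 7843 (decimal)
Compute 5278 - 7843 = -2565
-2565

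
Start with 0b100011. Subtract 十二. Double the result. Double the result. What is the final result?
Convert 0b100011 (binary) → 32 + 2 + 1 = 35 (decimal)
Start: 35
Convert 十二 (Chinese numeral) → 1×10 + 2 = 12 (decimal)
35 - 12 = 23
23 × 2 = 46
46 × 2 = 92
92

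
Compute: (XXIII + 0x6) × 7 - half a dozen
Convert XXIII (Roman numeral) → 10 + 10 + 1 + 1 + 1 = 23 (decimal)
Convert 0x6 (hexadecimal) → 6 (decimal)
Convert half a dozen (colloquial) → 6 (decimal)
Expression in decimal: (23 + 6) × 7 - 6
Parentheses first: 23 + 6 = 29
Multiply: 29 × 7 = 203
Subtract: 203 - 6 = 197
197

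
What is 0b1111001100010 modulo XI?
Convert 0b1111001100010 (binary) → 4096 + 2048 + 1024 + 512 + 64 + 32 + 2 = 7778 (decimal)
Convert XI (Roman numeral) → 10 + 1 = 11 (decimal)
Compute 7778 mod 11 = 1
1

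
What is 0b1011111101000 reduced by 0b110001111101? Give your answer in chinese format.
Convert 0b1011111101000 (binary) → 4096 + 1024 + 512 + 256 + 128 + 64 + 32 + 8 = 6120 (decimal)
Convert 0b110001111101 (binary) → 2048 + 1024 + 64 + 32 + 16 + 8 + 4 + 1 = 3197 (decimal)
Compute 6120 - 3197 = 2923
Convert 2923 (decimal) → 2923 = 2×1000 + 9×100 + 2×10 + 3 → 二千九百二十三 (Chinese numeral)
二千九百二十三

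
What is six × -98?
Convert six (English words) → 6 (decimal)
Compute 6 × -98 = -588
-588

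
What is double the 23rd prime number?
The 23rd prime number = 83
Compute 83 × 2 = 166
166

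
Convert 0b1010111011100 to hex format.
Convert 0b1010111011100 (binary) → 4096 + 1024 + 256 + 128 + 64 + 16 + 8 + 4 = 5596 (decimal)
Convert 5596 (decimal) → 5596 = 1×4096 + 5×256 + 13×16 + 12 → 0x15DC (hexadecimal)
0x15DC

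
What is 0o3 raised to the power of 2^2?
Convert 0o3 (octal) → 3 (decimal)
Convert 2^2 (power) → 4 (decimal)
Compute 3 ^ 4 = 81
81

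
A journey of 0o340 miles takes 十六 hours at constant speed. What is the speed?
Convert 0o340 (octal) → 3×64 + 4×8 = 224 (decimal)
Convert 十六 (Chinese numeral) → 1×10 + 6 = 16 (decimal)
Compute 224 ÷ 16 = 14
14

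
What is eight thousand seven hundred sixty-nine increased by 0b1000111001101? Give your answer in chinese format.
Convert eight thousand seven hundred sixty-nine (English words) → 8×1000 + 7×100 + 69 = 8769 (decimal)
Convert 0b1000111001101 (binary) → 4096 + 256 + 128 + 64 + 8 + 4 + 1 = 4557 (decimal)
Compute 8769 + 4557 = 13326
Convert 13326 (decimal) → 13326 = 1×10000 + 3×1000 + 3×100 + 2×10 + 6 → 一万三千三百二十六 (Chinese numeral)
一万三千三百二十六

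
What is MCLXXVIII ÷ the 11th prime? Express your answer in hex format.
Convert MCLXXVIII (Roman numeral) → 1000 + 100 + 50 + 10 + 10 + 5 + 1 + 1 + 1 = 1178 (decimal)
Convert the 11th prime (prime index) → 31 (decimal)
Compute 1178 ÷ 31 = 38
Convert 38 (decimal) → 38 = 2×16 + 6 → 0x26 (hexadecimal)
0x26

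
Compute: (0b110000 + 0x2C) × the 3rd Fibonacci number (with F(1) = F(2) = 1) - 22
Convert 0b110000 (binary) → 32 + 16 = 48 (decimal)
Convert 0x2C (hexadecimal) → 2×16 + 12 = 44 (decimal)
Convert the 3rd Fibonacci number (with F(1) = F(2) = 1) (Fibonacci index) → 1, 1, 2 → 2 (decimal)
Expression in decimal: (48 + 44) × 2 - 22
Parentheses first: 48 + 44 = 92
Multiply: 92 × 2 = 184
Subtract: 184 - 22 = 162
162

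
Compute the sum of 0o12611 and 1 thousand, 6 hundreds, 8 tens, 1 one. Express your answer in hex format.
Convert 0o12611 (octal) → 1×4096 + 2×512 + 6×64 + 1×8 + 1 = 5513 (decimal)
Convert 1 thousand, 6 hundreds, 8 tens, 1 one (place-value notation) → 1×1000 + 6×100 + 8×10 + 1 = 1681 (decimal)
Compute 5513 + 1681 = 7194
Convert 7194 (decimal) → 7194 = 1×4096 + 12×256 + 1×16 + 10 → 0x1C1A (hexadecimal)
0x1C1A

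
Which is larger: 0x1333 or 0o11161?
Convert 0x1333 (hexadecimal) → 1×4096 + 3×256 + 3×16 + 3 = 4915 (decimal)
Convert 0o11161 (octal) → 1×4096 + 1×512 + 1×64 + 6×8 + 1 = 4721 (decimal)
Compare 4915 vs 4721: larger = 4915
4915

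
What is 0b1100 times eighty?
Convert 0b1100 (binary) → 8 + 4 = 12 (decimal)
Convert eighty (English words) → 80 (decimal)
Compute 12 × 80 = 960
960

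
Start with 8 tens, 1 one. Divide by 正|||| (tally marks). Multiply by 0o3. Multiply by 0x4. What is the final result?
Convert 8 tens, 1 one (place-value notation) → 8×10 + 1 = 81 (decimal)
Start: 81
Convert 正|||| (tally marks) → 5 + 4 = 9 (decimal)
81 ÷ 9 = 9
Convert 0o3 (octal) → 3 (decimal)
9 × 3 = 27
Convert 0x4 (hexadecimal) → 4 (decimal)
27 × 4 = 108
108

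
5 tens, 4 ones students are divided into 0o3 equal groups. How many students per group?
Convert 5 tens, 4 ones (place-value notation) → 5×10 + 4 = 54 (decimal)
Convert 0o3 (octal) → 3 (decimal)
Compute 54 ÷ 3 = 18
18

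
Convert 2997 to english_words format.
Convert 2997 (decimal) → 2997 = 2×1000 + 9×100 + 97 → two thousand nine hundred ninety-seven (English words)
two thousand nine hundred ninety-seven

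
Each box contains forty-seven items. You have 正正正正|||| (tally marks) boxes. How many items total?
Convert forty-seven (English words) → 47 (decimal)
Convert 正正正正|||| (tally marks) → 5 + 5 + 5 + 5 + 4 = 24 (decimal)
Compute 47 × 24 = 1128
1128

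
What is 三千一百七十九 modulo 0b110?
Convert 三千一百七十九 (Chinese numeral) → 3×1000 + 1×100 + 7×10 + 9 = 3179 (decimal)
Convert 0b110 (binary) → 4 + 2 = 6 (decimal)
Compute 3179 mod 6 = 5
5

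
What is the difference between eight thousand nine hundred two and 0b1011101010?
Convert eight thousand nine hundred two (English words) → 8×1000 + 9×100 + 2 = 8902 (decimal)
Convert 0b1011101010 (binary) → 512 + 128 + 64 + 32 + 8 + 2 = 746 (decimal)
Difference: |8902 - 746| = 8156
8156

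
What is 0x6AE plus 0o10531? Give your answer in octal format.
Convert 0x6AE (hexadecimal) → 6×256 + 10×16 + 14 = 1710 (decimal)
Convert 0o10531 (octal) → 1×4096 + 5×64 + 3×8 + 1 = 4441 (decimal)
Compute 1710 + 4441 = 6151
Convert 6151 (decimal) → 6151 = 1×4096 + 4×512 + 7 → 0o14007 (octal)
0o14007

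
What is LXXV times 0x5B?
Convert LXXV (Roman numeral) → 50 + 10 + 10 + 5 = 75 (decimal)
Convert 0x5B (hexadecimal) → 5×16 + 11 = 91 (decimal)
Compute 75 × 91 = 6825
6825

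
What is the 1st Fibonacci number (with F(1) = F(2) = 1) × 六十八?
Convert the 1st Fibonacci number (with F(1) = F(2) = 1) (Fibonacci index) → 1 (decimal)
Convert 六十八 (Chinese numeral) → 6×10 + 8 = 68 (decimal)
Compute 1 × 68 = 68
68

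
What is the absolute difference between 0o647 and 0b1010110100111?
Convert 0o647 (octal) → 6×64 + 4×8 + 7 = 423 (decimal)
Convert 0b1010110100111 (binary) → 4096 + 1024 + 256 + 128 + 32 + 4 + 2 + 1 = 5543 (decimal)
Compute |423 - 5543| = 5120
5120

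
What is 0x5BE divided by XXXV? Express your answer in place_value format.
Convert 0x5BE (hexadecimal) → 5×256 + 11×16 + 14 = 1470 (decimal)
Convert XXXV (Roman numeral) → 10 + 10 + 10 + 5 = 35 (decimal)
Compute 1470 ÷ 35 = 42
Convert 42 (decimal) → 42 = 4×10 + 2 → 4 tens, 2 ones (place-value notation)
4 tens, 2 ones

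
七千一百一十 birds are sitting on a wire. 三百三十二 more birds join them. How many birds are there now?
Convert 七千一百一十 (Chinese numeral) → 7×1000 + 1×100 + 1×10 = 7110 (decimal)
Convert 三百三十二 (Chinese numeral) → 3×100 + 3×10 + 2 = 332 (decimal)
Compute 7110 + 332 = 7442
7442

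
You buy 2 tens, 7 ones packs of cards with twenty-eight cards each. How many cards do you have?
Convert twenty-eight (English words) → 28 (decimal)
Convert 2 tens, 7 ones (place-value notation) → 2×10 + 7 = 27 (decimal)
Compute 28 × 27 = 756
756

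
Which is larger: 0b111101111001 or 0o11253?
Convert 0b111101111001 (binary) → 2048 + 1024 + 512 + 256 + 64 + 32 + 16 + 8 + 1 = 3961 (decimal)
Convert 0o11253 (octal) → 1×4096 + 1×512 + 2×64 + 5×8 + 3 = 4779 (decimal)
Compare 3961 vs 4779: larger = 4779
4779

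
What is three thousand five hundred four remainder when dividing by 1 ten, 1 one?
Convert three thousand five hundred four (English words) → 3×1000 + 5×100 + 4 = 3504 (decimal)
Convert 1 ten, 1 one (place-value notation) → 1×10 + 1 = 11 (decimal)
Compute 3504 mod 11 = 6
6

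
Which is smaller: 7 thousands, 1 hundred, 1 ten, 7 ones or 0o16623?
Convert 7 thousands, 1 hundred, 1 ten, 7 ones (place-value notation) → 7×1000 + 1×100 + 1×10 + 7 = 7117 (decimal)
Convert 0o16623 (octal) → 1×4096 + 6×512 + 6×64 + 2×8 + 3 = 7571 (decimal)
Compare 7117 vs 7571: smaller = 7117
7117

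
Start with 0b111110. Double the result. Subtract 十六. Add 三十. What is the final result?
Convert 0b111110 (binary) → 32 + 16 + 8 + 4 + 2 = 62 (decimal)
Start: 62
62 × 2 = 124
Convert 十六 (Chinese numeral) → 1×10 + 6 = 16 (decimal)
124 - 16 = 108
Convert 三十 (Chinese numeral) → 3×10 = 30 (decimal)
108 + 30 = 138
138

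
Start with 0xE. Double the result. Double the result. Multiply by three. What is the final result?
Convert 0xE (hexadecimal) → 14 (decimal)
Start: 14
14 × 2 = 28
28 × 2 = 56
Convert three (English words) → 3 (decimal)
56 × 3 = 168
168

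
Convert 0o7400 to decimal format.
Convert 0o7400 (octal) → 7×512 + 4×64 = 3840 (decimal)
3840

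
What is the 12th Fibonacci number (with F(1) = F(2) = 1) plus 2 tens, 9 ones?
The 12th Fibonacci number (with F(1) = F(2) = 1): 1, 1, 2, 3, 5, 8, 13, 21, 34, 55, 89, 144 → 144
Convert 2 tens, 9 ones (place-value notation) → 2×10 + 9 = 29 (decimal)
Compute 144 + 29 = 173
173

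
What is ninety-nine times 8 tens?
Convert ninety-nine (English words) → 99 (decimal)
Convert 8 tens (place-value notation) → 8×10 = 80 (decimal)
Compute 99 × 80 = 7920
7920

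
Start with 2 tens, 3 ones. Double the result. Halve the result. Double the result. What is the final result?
Convert 2 tens, 3 ones (place-value notation) → 2×10 + 3 = 23 (decimal)
Start: 23
23 × 2 = 46
46 ÷ 2 = 23
23 × 2 = 46
46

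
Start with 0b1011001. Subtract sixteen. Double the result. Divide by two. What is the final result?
Convert 0b1011001 (binary) → 64 + 16 + 8 + 1 = 89 (decimal)
Start: 89
Convert sixteen (English words) → 16 (decimal)
89 - 16 = 73
73 × 2 = 146
Convert two (English words) → 2 (decimal)
146 ÷ 2 = 73
73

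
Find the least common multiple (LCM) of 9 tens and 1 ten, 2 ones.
Convert 9 tens (place-value notation) → 9×10 = 90 (decimal)
Convert 1 ten, 2 ones (place-value notation) → 1×10 + 2 = 12 (decimal)
Compute lcm(90, 12) = 180
180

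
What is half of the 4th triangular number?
The 4th triangular number = 4×5/2 = 10
Compute 10 ÷ 2 = 5
5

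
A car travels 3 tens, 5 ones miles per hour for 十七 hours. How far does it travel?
Convert 3 tens, 5 ones (place-value notation) → 3×10 + 5 = 35 (decimal)
Convert 十七 (Chinese numeral) → 1×10 + 7 = 17 (decimal)
Compute 35 × 17 = 595
595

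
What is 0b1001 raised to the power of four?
Convert 0b1001 (binary) → 8 + 1 = 9 (decimal)
Convert four (English words) → 4 (decimal)
Compute 9 ^ 4 = 6561
6561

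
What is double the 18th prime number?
The 18th prime number = 61
Compute 61 × 2 = 122
122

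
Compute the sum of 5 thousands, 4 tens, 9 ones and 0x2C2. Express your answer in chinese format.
Convert 5 thousands, 4 tens, 9 ones (place-value notation) → 5×1000 + 4×10 + 9 = 5049 (decimal)
Convert 0x2C2 (hexadecimal) → 2×256 + 12×16 + 2 = 706 (decimal)
Compute 5049 + 706 = 5755
Convert 5755 (decimal) → 5755 = 5×1000 + 7×100 + 5×10 + 5 → 五千七百五十五 (Chinese numeral)
五千七百五十五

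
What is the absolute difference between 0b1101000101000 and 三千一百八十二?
Convert 0b1101000101000 (binary) → 4096 + 2048 + 512 + 32 + 8 = 6696 (decimal)
Convert 三千一百八十二 (Chinese numeral) → 3×1000 + 1×100 + 8×10 + 2 = 3182 (decimal)
Compute |6696 - 3182| = 3514
3514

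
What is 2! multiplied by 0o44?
Convert 2! (factorial) → 2 (decimal)
Convert 0o44 (octal) → 4×8 + 4 = 36 (decimal)
Compute 2 × 36 = 72
72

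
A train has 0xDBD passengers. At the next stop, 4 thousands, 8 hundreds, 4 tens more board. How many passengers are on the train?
Convert 0xDBD (hexadecimal) → 13×256 + 11×16 + 13 = 3517 (decimal)
Convert 4 thousands, 8 hundreds, 4 tens (place-value notation) → 4×1000 + 8×100 + 4×10 = 4840 (decimal)
Compute 3517 + 4840 = 8357
8357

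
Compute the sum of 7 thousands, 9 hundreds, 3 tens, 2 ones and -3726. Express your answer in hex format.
Convert 7 thousands, 9 hundreds, 3 tens, 2 ones (place-value notation) → 7×1000 + 9×100 + 3×10 + 2 = 7932 (decimal)
Compute 7932 + -3726 = 4206
Convert 4206 (decimal) → 4206 = 1×4096 + 6×16 + 14 → 0x106E (hexadecimal)
0x106E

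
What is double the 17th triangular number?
The 17th triangular number = 17×18/2 = 153
Compute 153 × 2 = 306
306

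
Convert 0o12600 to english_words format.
Convert 0o12600 (octal) → 1×4096 + 2×512 + 6×64 = 5504 (decimal)
Convert 5504 (decimal) → 5504 = 5×1000 + 5×100 + 4 → five thousand five hundred four (English words)
five thousand five hundred four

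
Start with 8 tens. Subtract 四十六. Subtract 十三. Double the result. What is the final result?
Convert 8 tens (place-value notation) → 8×10 = 80 (decimal)
Start: 80
Convert 四十六 (Chinese numeral) → 4×10 + 6 = 46 (decimal)
80 - 46 = 34
Convert 十三 (Chinese numeral) → 1×10 + 3 = 13 (decimal)
34 - 13 = 21
21 × 2 = 42
42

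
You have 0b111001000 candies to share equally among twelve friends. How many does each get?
Convert 0b111001000 (binary) → 256 + 128 + 64 + 8 = 456 (decimal)
Convert twelve (English words) → 12 (decimal)
Compute 456 ÷ 12 = 38
38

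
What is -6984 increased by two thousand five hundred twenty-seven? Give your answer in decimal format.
Convert two thousand five hundred twenty-seven (English words) → 2×1000 + 5×100 + 27 = 2527 (decimal)
Compute -6984 + 2527 = -4457
-4457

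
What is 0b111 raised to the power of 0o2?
Convert 0b111 (binary) → 4 + 2 + 1 = 7 (decimal)
Convert 0o2 (octal) → 2 (decimal)
Compute 7 ^ 2 = 49
49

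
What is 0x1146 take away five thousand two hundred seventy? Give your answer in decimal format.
Convert 0x1146 (hexadecimal) → 1×4096 + 1×256 + 4×16 + 6 = 4422 (decimal)
Convert five thousand two hundred seventy (English words) → 5×1000 + 2×100 + 70 = 5270 (decimal)
Compute 4422 - 5270 = -848
-848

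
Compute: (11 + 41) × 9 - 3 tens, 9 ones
Convert 3 tens, 9 ones (place-value notation) → 3×10 + 9 = 39 (decimal)
Expression in decimal: (11 + 41) × 9 - 39
Parentheses first: 11 + 41 = 52
Multiply: 52 × 9 = 468
Subtract: 468 - 39 = 429
429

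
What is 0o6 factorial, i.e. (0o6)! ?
Convert 0o6 (octal) → 6 (decimal)
Compute 6! = 720
720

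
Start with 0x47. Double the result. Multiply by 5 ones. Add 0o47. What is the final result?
Convert 0x47 (hexadecimal) → 4×16 + 7 = 71 (decimal)
Start: 71
71 × 2 = 142
Convert 5 ones (place-value notation) → 5 (decimal)
142 × 5 = 710
Convert 0o47 (octal) → 4×8 + 7 = 39 (decimal)
710 + 39 = 749
749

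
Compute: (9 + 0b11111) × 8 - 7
Convert 0b11111 (binary) → 16 + 8 + 4 + 2 + 1 = 31 (decimal)
Expression in decimal: (9 + 31) × 8 - 7
Parentheses first: 9 + 31 = 40
Multiply: 40 × 8 = 320
Subtract: 320 - 7 = 313
313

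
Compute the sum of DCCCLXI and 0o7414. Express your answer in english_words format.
Convert DCCCLXI (Roman numeral) → 500 + 100 + 100 + 100 + 50 + 10 + 1 = 861 (decimal)
Convert 0o7414 (octal) → 7×512 + 4×64 + 1×8 + 4 = 3852 (decimal)
Compute 861 + 3852 = 4713
Convert 4713 (decimal) → 4713 = 4×1000 + 7×100 + 13 → four thousand seven hundred thirteen (English words)
four thousand seven hundred thirteen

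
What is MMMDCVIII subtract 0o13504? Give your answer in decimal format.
Convert MMMDCVIII (Roman numeral) → 1000 + 1000 + 1000 + 500 + 100 + 5 + 1 + 1 + 1 = 3608 (decimal)
Convert 0o13504 (octal) → 1×4096 + 3×512 + 5×64 + 4 = 5956 (decimal)
Compute 3608 - 5956 = -2348
-2348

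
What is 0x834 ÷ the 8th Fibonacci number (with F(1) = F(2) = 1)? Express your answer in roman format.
Convert 0x834 (hexadecimal) → 8×256 + 3×16 + 4 = 2100 (decimal)
Convert the 8th Fibonacci number (with F(1) = F(2) = 1) (Fibonacci index) → 1, 1, 2, 3, 5, 8, 13, 21 → 21 (decimal)
Compute 2100 ÷ 21 = 100
Convert 100 (decimal) → C (Roman numeral)
C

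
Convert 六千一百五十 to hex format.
Convert 六千一百五十 (Chinese numeral) → 6×1000 + 1×100 + 5×10 = 6150 (decimal)
Convert 6150 (decimal) → 6150 = 1×4096 + 8×256 + 6 → 0x1806 (hexadecimal)
0x1806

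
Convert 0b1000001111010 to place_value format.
Convert 0b1000001111010 (binary) → 4096 + 64 + 32 + 16 + 8 + 2 = 4218 (decimal)
Convert 4218 (decimal) → 4218 = 4×1000 + 2×100 + 1×10 + 8 → 4 thousands, 2 hundreds, 1 ten, 8 ones (place-value notation)
4 thousands, 2 hundreds, 1 ten, 8 ones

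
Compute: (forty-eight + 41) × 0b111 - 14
Convert forty-eight (English words) → 48 (decimal)
Convert 0b111 (binary) → 4 + 2 + 1 = 7 (decimal)
Expression in decimal: (48 + 41) × 7 - 14
Parentheses first: 48 + 41 = 89
Multiply: 89 × 7 = 623
Subtract: 623 - 14 = 609
609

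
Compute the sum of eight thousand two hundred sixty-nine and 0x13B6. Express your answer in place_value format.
Convert eight thousand two hundred sixty-nine (English words) → 8×1000 + 2×100 + 69 = 8269 (decimal)
Convert 0x13B6 (hexadecimal) → 1×4096 + 3×256 + 11×16 + 6 = 5046 (decimal)
Compute 8269 + 5046 = 13315
Convert 13315 (decimal) → 13315 = 13×1000 + 3×100 + 1×10 + 5 → 13 thousands, 3 hundreds, 1 ten, 5 ones (place-value notation)
13 thousands, 3 hundreds, 1 ten, 5 ones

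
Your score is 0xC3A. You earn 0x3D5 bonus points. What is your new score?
Convert 0xC3A (hexadecimal) → 12×256 + 3×16 + 10 = 3130 (decimal)
Convert 0x3D5 (hexadecimal) → 3×256 + 13×16 + 5 = 981 (decimal)
Compute 3130 + 981 = 4111
4111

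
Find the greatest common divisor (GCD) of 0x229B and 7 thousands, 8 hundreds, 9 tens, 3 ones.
Convert 0x229B (hexadecimal) → 2×4096 + 2×256 + 9×16 + 11 = 8859 (decimal)
Convert 7 thousands, 8 hundreds, 9 tens, 3 ones (place-value notation) → 7×1000 + 8×100 + 9×10 + 3 = 7893 (decimal)
Compute gcd(8859, 7893) = 3
3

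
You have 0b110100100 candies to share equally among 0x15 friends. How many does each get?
Convert 0b110100100 (binary) → 256 + 128 + 32 + 4 = 420 (decimal)
Convert 0x15 (hexadecimal) → 1×16 + 5 = 21 (decimal)
Compute 420 ÷ 21 = 20
20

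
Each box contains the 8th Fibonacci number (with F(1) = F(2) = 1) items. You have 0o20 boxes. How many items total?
Convert the 8th Fibonacci number (with F(1) = F(2) = 1) (Fibonacci index) → 1, 1, 2, 3, 5, 8, 13, 21 → 21 (decimal)
Convert 0o20 (octal) → 2×8 = 16 (decimal)
Compute 21 × 16 = 336
336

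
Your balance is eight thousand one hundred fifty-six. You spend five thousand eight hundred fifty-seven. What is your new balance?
Convert eight thousand one hundred fifty-six (English words) → 8×1000 + 1×100 + 56 = 8156 (decimal)
Convert five thousand eight hundred fifty-seven (English words) → 5×1000 + 8×100 + 57 = 5857 (decimal)
Compute 8156 - 5857 = 2299
2299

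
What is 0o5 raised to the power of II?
Convert 0o5 (octal) → 5 (decimal)
Convert II (Roman numeral) → 1 + 1 = 2 (decimal)
Compute 5 ^ 2 = 25
25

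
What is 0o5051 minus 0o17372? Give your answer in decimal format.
Convert 0o5051 (octal) → 5×512 + 5×8 + 1 = 2601 (decimal)
Convert 0o17372 (octal) → 1×4096 + 7×512 + 3×64 + 7×8 + 2 = 7930 (decimal)
Compute 2601 - 7930 = -5329
-5329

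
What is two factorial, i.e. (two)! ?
Convert two (English words) → 2 (decimal)
Compute 2! = 2
2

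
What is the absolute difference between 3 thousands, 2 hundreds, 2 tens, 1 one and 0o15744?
Convert 3 thousands, 2 hundreds, 2 tens, 1 one (place-value notation) → 3×1000 + 2×100 + 2×10 + 1 = 3221 (decimal)
Convert 0o15744 (octal) → 1×4096 + 5×512 + 7×64 + 4×8 + 4 = 7140 (decimal)
Compute |3221 - 7140| = 3919
3919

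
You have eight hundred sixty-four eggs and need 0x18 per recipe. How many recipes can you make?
Convert eight hundred sixty-four (English words) → 8×100 + 64 = 864 (decimal)
Convert 0x18 (hexadecimal) → 1×16 + 8 = 24 (decimal)
Compute 864 ÷ 24 = 36
36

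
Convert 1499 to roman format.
Convert 1499 (decimal) → 1499 = 1000 + 400 + 90 + 9 → MCDXCIX (Roman numeral)
MCDXCIX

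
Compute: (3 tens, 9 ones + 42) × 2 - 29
Convert 3 tens, 9 ones (place-value notation) → 3×10 + 9 = 39 (decimal)
Expression in decimal: (39 + 42) × 2 - 29
Parentheses first: 39 + 42 = 81
Multiply: 81 × 2 = 162
Subtract: 162 - 29 = 133
133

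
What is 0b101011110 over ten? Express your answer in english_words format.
Convert 0b101011110 (binary) → 256 + 64 + 16 + 8 + 4 + 2 = 350 (decimal)
Convert ten (English words) → 10 (decimal)
Compute 350 ÷ 10 = 35
Convert 35 (decimal) → thirty-five (English words)
thirty-five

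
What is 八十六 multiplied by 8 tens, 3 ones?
Convert 八十六 (Chinese numeral) → 8×10 + 6 = 86 (decimal)
Convert 8 tens, 3 ones (place-value notation) → 8×10 + 3 = 83 (decimal)
Compute 86 × 83 = 7138
7138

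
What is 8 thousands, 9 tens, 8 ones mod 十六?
Convert 8 thousands, 9 tens, 8 ones (place-value notation) → 8×1000 + 9×10 + 8 = 8098 (decimal)
Convert 十六 (Chinese numeral) → 1×10 + 6 = 16 (decimal)
Compute 8098 mod 16 = 2
2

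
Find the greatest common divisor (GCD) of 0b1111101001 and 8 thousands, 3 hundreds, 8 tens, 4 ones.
Convert 0b1111101001 (binary) → 512 + 256 + 128 + 64 + 32 + 8 + 1 = 1001 (decimal)
Convert 8 thousands, 3 hundreds, 8 tens, 4 ones (place-value notation) → 8×1000 + 3×100 + 8×10 + 4 = 8384 (decimal)
Compute gcd(1001, 8384) = 1
1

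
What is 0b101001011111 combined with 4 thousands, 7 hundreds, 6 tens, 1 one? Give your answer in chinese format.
Convert 0b101001011111 (binary) → 2048 + 512 + 64 + 16 + 8 + 4 + 2 + 1 = 2655 (decimal)
Convert 4 thousands, 7 hundreds, 6 tens, 1 one (place-value notation) → 4×1000 + 7×100 + 6×10 + 1 = 4761 (decimal)
Compute 2655 + 4761 = 7416
Convert 7416 (decimal) → 7416 = 7×1000 + 4×100 + 1×10 + 6 → 七千四百一十六 (Chinese numeral)
七千四百一十六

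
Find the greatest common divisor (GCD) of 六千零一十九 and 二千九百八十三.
Convert 六千零一十九 (Chinese numeral) → 6×1000 + 1×10 + 9 = 6019 (decimal)
Convert 二千九百八十三 (Chinese numeral) → 2×1000 + 9×100 + 8×10 + 3 = 2983 (decimal)
Compute gcd(6019, 2983) = 1
1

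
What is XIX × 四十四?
Convert XIX (Roman numeral) → 10 + 9 = 19 (decimal)
Convert 四十四 (Chinese numeral) → 4×10 + 4 = 44 (decimal)
Compute 19 × 44 = 836
836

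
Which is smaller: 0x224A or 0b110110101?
Convert 0x224A (hexadecimal) → 2×4096 + 2×256 + 4×16 + 10 = 8778 (decimal)
Convert 0b110110101 (binary) → 256 + 128 + 32 + 16 + 4 + 1 = 437 (decimal)
Compare 8778 vs 437: smaller = 437
437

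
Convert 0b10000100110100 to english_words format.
Convert 0b10000100110100 (binary) → 8192 + 256 + 32 + 16 + 4 = 8500 (decimal)
Convert 8500 (decimal) → 8500 = 8×1000 + 5×100 → eight thousand five hundred (English words)
eight thousand five hundred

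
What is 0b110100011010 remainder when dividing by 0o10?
Convert 0b110100011010 (binary) → 2048 + 1024 + 256 + 16 + 8 + 2 = 3354 (decimal)
Convert 0o10 (octal) → 1×8 = 8 (decimal)
Compute 3354 mod 8 = 2
2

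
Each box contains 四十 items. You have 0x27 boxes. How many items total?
Convert 四十 (Chinese numeral) → 4×10 = 40 (decimal)
Convert 0x27 (hexadecimal) → 2×16 + 7 = 39 (decimal)
Compute 40 × 39 = 1560
1560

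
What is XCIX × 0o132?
Convert XCIX (Roman numeral) → 90 + 9 = 99 (decimal)
Convert 0o132 (octal) → 1×64 + 3×8 + 2 = 90 (decimal)
Compute 99 × 90 = 8910
8910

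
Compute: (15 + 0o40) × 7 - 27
Convert 0o40 (octal) → 4×8 = 32 (decimal)
Expression in decimal: (15 + 32) × 7 - 27
Parentheses first: 15 + 32 = 47
Multiply: 47 × 7 = 329
Subtract: 329 - 27 = 302
302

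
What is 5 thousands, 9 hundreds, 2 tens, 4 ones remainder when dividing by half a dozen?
Convert 5 thousands, 9 hundreds, 2 tens, 4 ones (place-value notation) → 5×1000 + 9×100 + 2×10 + 4 = 5924 (decimal)
Convert half a dozen (colloquial) → 6 (decimal)
Compute 5924 mod 6 = 2
2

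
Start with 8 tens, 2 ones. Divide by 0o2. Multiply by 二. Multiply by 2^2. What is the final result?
Convert 8 tens, 2 ones (place-value notation) → 8×10 + 2 = 82 (decimal)
Start: 82
Convert 0o2 (octal) → 2 (decimal)
82 ÷ 2 = 41
Convert 二 (Chinese numeral) → 2 (decimal)
41 × 2 = 82
Convert 2^2 (power) → 4 (decimal)
82 × 4 = 328
328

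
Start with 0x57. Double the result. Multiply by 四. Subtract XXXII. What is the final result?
Convert 0x57 (hexadecimal) → 5×16 + 7 = 87 (decimal)
Start: 87
87 × 2 = 174
Convert 四 (Chinese numeral) → 4 (decimal)
174 × 4 = 696
Convert XXXII (Roman numeral) → 10 + 10 + 10 + 1 + 1 = 32 (decimal)
696 - 32 = 664
664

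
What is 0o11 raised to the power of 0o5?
Convert 0o11 (octal) → 1×8 + 1 = 9 (decimal)
Convert 0o5 (octal) → 5 (decimal)
Compute 9 ^ 5 = 59049
59049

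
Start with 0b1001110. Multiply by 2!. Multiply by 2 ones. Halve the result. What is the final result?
Convert 0b1001110 (binary) → 64 + 8 + 4 + 2 = 78 (decimal)
Start: 78
Convert 2! (factorial) → 2 (decimal)
78 × 2 = 156
Convert 2 ones (place-value notation) → 2 (decimal)
156 × 2 = 312
312 ÷ 2 = 156
156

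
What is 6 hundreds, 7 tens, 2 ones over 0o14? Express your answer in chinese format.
Convert 6 hundreds, 7 tens, 2 ones (place-value notation) → 6×100 + 7×10 + 2 = 672 (decimal)
Convert 0o14 (octal) → 1×8 + 4 = 12 (decimal)
Compute 672 ÷ 12 = 56
Convert 56 (decimal) → 56 = 5×10 + 6 → 五十六 (Chinese numeral)
五十六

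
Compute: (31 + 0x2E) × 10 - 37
Convert 0x2E (hexadecimal) → 2×16 + 14 = 46 (decimal)
Expression in decimal: (31 + 46) × 10 - 37
Parentheses first: 31 + 46 = 77
Multiply: 77 × 10 = 770
Subtract: 770 - 37 = 733
733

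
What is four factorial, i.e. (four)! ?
Convert four (English words) → 4 (decimal)
Compute 4! = 24
24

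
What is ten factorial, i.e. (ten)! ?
Convert ten (English words) → 10 (decimal)
Compute 10! = 3628800
3628800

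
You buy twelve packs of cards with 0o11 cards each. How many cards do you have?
Convert 0o11 (octal) → 1×8 + 1 = 9 (decimal)
Convert twelve (English words) → 12 (decimal)
Compute 9 × 12 = 108
108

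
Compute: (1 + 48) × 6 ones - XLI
Convert 6 ones (place-value notation) → 6 (decimal)
Convert XLI (Roman numeral) → 40 + 1 = 41 (decimal)
Expression in decimal: (1 + 48) × 6 - 41
Parentheses first: 1 + 48 = 49
Multiply: 49 × 6 = 294
Subtract: 294 - 41 = 253
253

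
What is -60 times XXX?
Convert XXX (Roman numeral) → 10 + 10 + 10 = 30 (decimal)
Compute -60 × 30 = -1800
-1800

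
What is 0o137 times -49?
Convert 0o137 (octal) → 1×64 + 3×8 + 7 = 95 (decimal)
Compute 95 × -49 = -4655
-4655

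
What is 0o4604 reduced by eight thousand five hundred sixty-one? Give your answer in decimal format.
Convert 0o4604 (octal) → 4×512 + 6×64 + 4 = 2436 (decimal)
Convert eight thousand five hundred sixty-one (English words) → 8×1000 + 5×100 + 61 = 8561 (decimal)
Compute 2436 - 8561 = -6125
-6125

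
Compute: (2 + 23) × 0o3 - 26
Convert 0o3 (octal) → 3 (decimal)
Expression in decimal: (2 + 23) × 3 - 26
Parentheses first: 2 + 23 = 25
Multiply: 25 × 3 = 75
Subtract: 75 - 26 = 49
49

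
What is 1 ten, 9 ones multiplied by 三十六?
Convert 1 ten, 9 ones (place-value notation) → 1×10 + 9 = 19 (decimal)
Convert 三十六 (Chinese numeral) → 3×10 + 6 = 36 (decimal)
Compute 19 × 36 = 684
684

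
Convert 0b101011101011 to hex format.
Convert 0b101011101011 (binary) → 2048 + 512 + 128 + 64 + 32 + 8 + 2 + 1 = 2795 (decimal)
Convert 2795 (decimal) → 2795 = 10×256 + 14×16 + 11 → 0xAEB (hexadecimal)
0xAEB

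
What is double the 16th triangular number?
The 16th triangular number = 16×17/2 = 136
Compute 136 × 2 = 272
272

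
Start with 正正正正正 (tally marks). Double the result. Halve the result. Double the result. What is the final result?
Convert 正正正正正 (tally marks) → 5 + 5 + 5 + 5 + 5 = 25 (decimal)
Start: 25
25 × 2 = 50
50 ÷ 2 = 25
25 × 2 = 50
50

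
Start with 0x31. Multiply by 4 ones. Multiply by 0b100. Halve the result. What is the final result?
Convert 0x31 (hexadecimal) → 3×16 + 1 = 49 (decimal)
Start: 49
Convert 4 ones (place-value notation) → 4 (decimal)
49 × 4 = 196
Convert 0b100 (binary) → 4 (decimal)
196 × 4 = 784
784 ÷ 2 = 392
392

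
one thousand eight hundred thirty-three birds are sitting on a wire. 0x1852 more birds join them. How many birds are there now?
Convert one thousand eight hundred thirty-three (English words) → 1×1000 + 8×100 + 33 = 1833 (decimal)
Convert 0x1852 (hexadecimal) → 1×4096 + 8×256 + 5×16 + 2 = 6226 (decimal)
Compute 1833 + 6226 = 8059
8059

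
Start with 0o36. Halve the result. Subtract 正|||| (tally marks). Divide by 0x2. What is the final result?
Convert 0o36 (octal) → 3×8 + 6 = 30 (decimal)
Start: 30
30 ÷ 2 = 15
Convert 正|||| (tally marks) → 5 + 4 = 9 (decimal)
15 - 9 = 6
Convert 0x2 (hexadecimal) → 2 (decimal)
6 ÷ 2 = 3
3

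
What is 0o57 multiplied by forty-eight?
Convert 0o57 (octal) → 5×8 + 7 = 47 (decimal)
Convert forty-eight (English words) → 48 (decimal)
Compute 47 × 48 = 2256
2256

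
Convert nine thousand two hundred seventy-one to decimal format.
Convert nine thousand two hundred seventy-one (English words) → 9×1000 + 2×100 + 71 = 9271 (decimal)
9271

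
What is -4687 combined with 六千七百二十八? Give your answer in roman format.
Convert 六千七百二十八 (Chinese numeral) → 6×1000 + 7×100 + 2×10 + 8 = 6728 (decimal)
Compute -4687 + 6728 = 2041
Convert 2041 (decimal) → 2041 = 1000 + 1000 + 40 + 1 → MMXLI (Roman numeral)
MMXLI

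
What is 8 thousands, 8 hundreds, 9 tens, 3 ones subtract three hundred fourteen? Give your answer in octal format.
Convert 8 thousands, 8 hundreds, 9 tens, 3 ones (place-value notation) → 8×1000 + 8×100 + 9×10 + 3 = 8893 (decimal)
Convert three hundred fourteen (English words) → 3×100 + 14 = 314 (decimal)
Compute 8893 - 314 = 8579
Convert 8579 (decimal) → 8579 = 2×4096 + 6×64 + 3 → 0o20603 (octal)
0o20603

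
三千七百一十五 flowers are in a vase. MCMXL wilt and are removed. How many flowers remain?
Convert 三千七百一十五 (Chinese numeral) → 3×1000 + 7×100 + 1×10 + 5 = 3715 (decimal)
Convert MCMXL (Roman numeral) → 1000 + 900 + 40 = 1940 (decimal)
Compute 3715 - 1940 = 1775
1775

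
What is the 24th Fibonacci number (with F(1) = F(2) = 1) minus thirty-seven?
The 24th Fibonacci number (with F(1) = F(2) = 1) = 46368
Convert thirty-seven (English words) → 37 (decimal)
Compute 46368 - 37 = 46331
46331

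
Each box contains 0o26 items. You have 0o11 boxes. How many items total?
Convert 0o26 (octal) → 2×8 + 6 = 22 (decimal)
Convert 0o11 (octal) → 1×8 + 1 = 9 (decimal)
Compute 22 × 9 = 198
198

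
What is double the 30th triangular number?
The 30th triangular number = 30×31/2 = 465
Compute 465 × 2 = 930
930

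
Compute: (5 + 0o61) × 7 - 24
Convert 0o61 (octal) → 6×8 + 1 = 49 (decimal)
Expression in decimal: (5 + 49) × 7 - 24
Parentheses first: 5 + 49 = 54
Multiply: 54 × 7 = 378
Subtract: 378 - 24 = 354
354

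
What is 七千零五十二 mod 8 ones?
Convert 七千零五十二 (Chinese numeral) → 7×1000 + 5×10 + 2 = 7052 (decimal)
Convert 8 ones (place-value notation) → 8 (decimal)
Compute 7052 mod 8 = 4
4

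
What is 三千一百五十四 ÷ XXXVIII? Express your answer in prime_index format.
Convert 三千一百五十四 (Chinese numeral) → 3×1000 + 1×100 + 5×10 + 4 = 3154 (decimal)
Convert XXXVIII (Roman numeral) → 10 + 10 + 10 + 5 + 1 + 1 + 1 = 38 (decimal)
Compute 3154 ÷ 38 = 83
Convert 83 (decimal) → the 23rd prime (prime index)
the 23rd prime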